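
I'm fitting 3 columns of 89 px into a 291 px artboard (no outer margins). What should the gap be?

12 px

3·89 + 2g = 291 → 2g = 24 → g = 12 px.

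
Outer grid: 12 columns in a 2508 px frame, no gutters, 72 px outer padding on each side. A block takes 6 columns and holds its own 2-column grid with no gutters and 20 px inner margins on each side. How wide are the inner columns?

Take off 144 px of margins, leaving 2364 px.
2364 / 12 = 197 px per column.
6-column span = 6·197 = 1182 px.
Inner content = 1182 − 2·20 = 1142 px.
With no gutters, each column is 1142/2 = 571 px.

571 px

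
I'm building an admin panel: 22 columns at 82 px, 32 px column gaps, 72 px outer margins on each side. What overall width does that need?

Adding margins, columns and gutters: 144 + 1804 + 672 = 2620 px.

2620 px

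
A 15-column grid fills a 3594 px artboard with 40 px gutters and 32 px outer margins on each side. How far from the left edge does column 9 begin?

Subtract both margins: 3594 − 2·32 = 3530 px.
3530 − 14·40 = 2970; ÷15 gives c = 198 px.
Column 9 starts at margin + 8·(column + gutter) = 32 + 8·238 = 1936 px.

1936 px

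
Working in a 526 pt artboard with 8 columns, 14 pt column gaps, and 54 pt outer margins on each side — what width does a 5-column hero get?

Take off 108 pt of margins, leaving 418 pt.
418 − 7·14 = 320; ÷8 gives c = 40 pt.
5 columns plus 4 column gaps: 200 + 56 = 256 pt.

256 pt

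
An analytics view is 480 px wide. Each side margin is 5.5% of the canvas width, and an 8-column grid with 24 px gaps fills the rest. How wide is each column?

32.4 px

Each margin = 5.5% of 480 = 26.4 px; content = 480 − 2·26.4 = 427.2 px.
Subtracting 7 gaps of 24 leaves 259.2 for 8 columns, so c = 32.4 px.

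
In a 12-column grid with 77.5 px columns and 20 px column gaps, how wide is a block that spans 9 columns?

9-column span = 9·77.5 + 8·20 = 857.5 px.

857.5 px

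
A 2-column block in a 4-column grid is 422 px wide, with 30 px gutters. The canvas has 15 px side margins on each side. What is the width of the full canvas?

2 columns + 1 gutter: 2c + 1·30 = 422.
2c = 422 − 30 = 392, so c = 196 px.
Canvas = 2·15 + 4·196 + 3·30 = 30 + 784 + 90 = 904 px.

904 px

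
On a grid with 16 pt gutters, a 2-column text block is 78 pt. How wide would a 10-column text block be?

Subtracting 1 gutter of 16 leaves 62 for 2 columns, so c = 31 pt.
Span of 10: 10·31 + 9·16 = 310 + 144 = 454 pt.

454 pt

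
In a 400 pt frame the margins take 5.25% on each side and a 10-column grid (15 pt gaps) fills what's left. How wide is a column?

22.3 pt

400 × (1 − 2·5.25%) = 400 × 89.5% = 358 pt for the columns.
10 columns + 9 gaps: 10c + 9·15 = 358.
10c = 358 − 135 = 223, so c = 22.3 pt.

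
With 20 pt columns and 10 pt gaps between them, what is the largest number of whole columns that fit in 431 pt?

Each extra column adds 20 + 10 = 30 pt.
(431 + 10) / 30 = 14.70, so 14 columns fit.

14 columns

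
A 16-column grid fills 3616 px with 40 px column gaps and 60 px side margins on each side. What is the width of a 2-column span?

402 px

Subtract both margins: 3616 − 2·60 = 3496 px.
Subtracting 15 column gaps of 40 leaves 2896 for 16 columns, so c = 181 px.
2-column span = 2·181 + 1·40 = 402 px.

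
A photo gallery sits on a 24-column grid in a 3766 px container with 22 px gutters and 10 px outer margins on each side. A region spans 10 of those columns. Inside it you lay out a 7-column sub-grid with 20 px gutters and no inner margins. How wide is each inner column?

Outer content = 3766 − 2·10 = 3746 px.
24 columns + 23 gutters: 24c + 23·22 = 3746.
24c = 3746 − 506 = 3240, so c = 135 px.
10 columns plus 9 gutters: 1350 + 198 = 1548 px.
1548 − 6·20 = 1428; ÷7 gives d = 204 px.

204 px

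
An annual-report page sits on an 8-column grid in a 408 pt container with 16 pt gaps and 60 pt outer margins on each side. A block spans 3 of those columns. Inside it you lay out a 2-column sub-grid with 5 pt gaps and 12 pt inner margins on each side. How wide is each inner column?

Inside the margins: 408 − 120 = 288 pt.
Subtracting 7 gaps of 16 leaves 176 for 8 columns, so c = 22 pt.
3 columns plus 2 gaps: 66 + 32 = 98 pt.
Inner content = 98 − 2·12 = 74 pt.
74 − 1·5 = 69; ÷2 gives d = 34.5 pt.

34.5 pt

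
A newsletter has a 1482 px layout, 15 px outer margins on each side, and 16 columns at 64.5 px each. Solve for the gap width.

Content width = 1482 − 2·15 = 1452 px.
16·64.5 + 15g = 1452 → 15g = 420 → g = 28 px.

28 px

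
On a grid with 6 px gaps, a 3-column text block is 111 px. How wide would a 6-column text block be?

228 px

Subtracting 2 gaps of 6 leaves 99 for 3 columns, so c = 33 px.
6 columns plus 5 gaps: 198 + 30 = 228 px.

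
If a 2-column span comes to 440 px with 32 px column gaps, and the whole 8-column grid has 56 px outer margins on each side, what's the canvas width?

440 − 1·32 = 408; ÷2 gives c = 204 px.
Total width: 2·56 + 8·204 + 7·32 = 1968 px.

1968 px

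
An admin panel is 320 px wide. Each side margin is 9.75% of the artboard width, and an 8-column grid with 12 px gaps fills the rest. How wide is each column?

21.7 px

Each margin = 9.75% of 320 = 31.2 px; content = 320 − 2·31.2 = 257.6 px.
8 columns + 7 gaps: 8c + 7·12 = 257.6.
8c = 257.6 − 84 = 173.6, so c = 21.7 px.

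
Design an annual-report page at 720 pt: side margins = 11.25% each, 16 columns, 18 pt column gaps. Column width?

18 pt

Each margin = 11.25% of 720 = 81 pt; content = 720 − 2·81 = 558 pt.
16c + 15·18 = 558 → 16c = 288 → c = 18 pt.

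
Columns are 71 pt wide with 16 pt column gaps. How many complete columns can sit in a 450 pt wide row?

5 columns: 5·71 + 4·16 = 419 pt ≤ 450.
6 columns: 506 pt > 450. So 5.

5 columns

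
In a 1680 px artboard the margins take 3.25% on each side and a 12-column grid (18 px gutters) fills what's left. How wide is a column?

114.4 px

Each margin = 3.25% of 1680 = 54.6 px; content = 1680 − 2·54.6 = 1570.8 px.
12c + 11·18 = 1570.8 → 12c = 1372.8 → c = 114.4 px.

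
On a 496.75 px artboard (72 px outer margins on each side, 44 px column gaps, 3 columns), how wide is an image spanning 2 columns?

Take off 144 px of margins, leaving 352.75 px.
Subtracting 2 column gaps of 44 leaves 264.75 for 3 columns, so c = 88.25 px.
2 columns plus 1 column gap: 176.5 + 44 = 220.5 px.

220.5 px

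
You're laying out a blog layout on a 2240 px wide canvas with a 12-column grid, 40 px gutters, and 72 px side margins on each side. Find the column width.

138 px

Take off 144 px of margins, leaving 2096 px.
12 columns + 11 gutters: 12c + 11·40 = 2096.
12c = 2096 − 440 = 1656, so c = 138 px.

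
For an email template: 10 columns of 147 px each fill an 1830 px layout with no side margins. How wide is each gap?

40 px

Columns use 1470 px, leaving 360 px across 9 gaps = 40 px each.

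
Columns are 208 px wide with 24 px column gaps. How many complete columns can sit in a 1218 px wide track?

5 columns

Each extra column adds 208 + 24 = 232 px.
(1218 + 24) / 232 = 5.35, so 5 columns fit.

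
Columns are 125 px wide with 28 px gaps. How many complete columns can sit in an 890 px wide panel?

6 columns

6 columns: 6·125 + 5·28 = 890 px ≤ 890.
7 columns: 1043 px > 890. So 6.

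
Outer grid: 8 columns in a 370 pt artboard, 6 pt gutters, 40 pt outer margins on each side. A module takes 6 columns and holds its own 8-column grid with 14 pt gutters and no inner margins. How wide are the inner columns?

Inside the margins: 370 − 80 = 290 pt.
8 columns + 7 gutters: 8c + 7·6 = 290.
8c = 290 − 42 = 248, so c = 31 pt.
6 columns plus 5 gutters: 186 + 30 = 216 pt.
8d + 7·14 = 216 → 8d = 118 → d = 14.75 pt.

14.75 pt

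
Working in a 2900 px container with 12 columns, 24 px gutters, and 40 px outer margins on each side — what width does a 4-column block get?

Content width = 2900 − 2·40 = 2820 px.
2820 − 11·24 = 2556; ÷12 gives c = 213 px.
4 columns plus 3 gutters: 852 + 72 = 924 px.

924 px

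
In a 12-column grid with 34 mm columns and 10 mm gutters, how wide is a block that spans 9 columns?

386 mm

9 columns plus 8 gutters: 306 + 80 = 386 mm.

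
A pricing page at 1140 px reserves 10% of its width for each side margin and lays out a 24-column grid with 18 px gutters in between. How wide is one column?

Margins: 10% × 1140 = 114 px each, so content = 1140 − 228 = 912 px.
912 − 23·18 = 498; ÷24 gives c = 20.75 px.

20.75 px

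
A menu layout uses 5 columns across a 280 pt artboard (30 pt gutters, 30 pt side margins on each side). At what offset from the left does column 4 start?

180 pt

Content = 280 − 2·30 = 220 pt.
Subtracting 4 gutters of 30 leaves 100 for 5 columns, so c = 20 pt.
Before column 4: the margin + 3 columns + 3 gutters.
Offset = 30 + 3·(20 + 30) = 30 + 150 = 180 pt.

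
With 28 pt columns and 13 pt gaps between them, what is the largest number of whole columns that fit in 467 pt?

11 columns: 11·28 + 10·13 = 438 pt ≤ 467.
12 columns: 479 pt > 467. So 11.

11 columns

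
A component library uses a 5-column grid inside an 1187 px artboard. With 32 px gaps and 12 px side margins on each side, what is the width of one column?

Content width = 1187 − 2·12 = 1163 px.
Subtracting 4 gaps of 32 leaves 1035 for 5 columns, so c = 207 px.

207 px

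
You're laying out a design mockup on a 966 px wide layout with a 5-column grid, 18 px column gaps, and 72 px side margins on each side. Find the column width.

Subtract both margins: 966 − 2·72 = 822 px.
5c + 4·18 = 822 → 5c = 750 → c = 150 px.

150 px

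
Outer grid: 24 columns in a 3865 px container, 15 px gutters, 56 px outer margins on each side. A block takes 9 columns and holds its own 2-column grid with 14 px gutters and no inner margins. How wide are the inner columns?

Take off 112 px of margins, leaving 3753 px.
24c + 23·15 = 3753 → 24c = 3408 → c = 142 px.
9-column span = 9·142 + 8·15 = 1398 px.
2 columns + 1 gutter: 2d + 1·14 = 1398.
2d = 1398 − 14 = 1384, so d = 692 px.

692 px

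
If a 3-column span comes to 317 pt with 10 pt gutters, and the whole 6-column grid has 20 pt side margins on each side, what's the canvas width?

3 columns + 2 gutters: 3c + 2·10 = 317.
3c = 317 − 20 = 297, so c = 99 pt.
Adding margins, columns and gutters: 40 + 594 + 50 = 684 pt.

684 pt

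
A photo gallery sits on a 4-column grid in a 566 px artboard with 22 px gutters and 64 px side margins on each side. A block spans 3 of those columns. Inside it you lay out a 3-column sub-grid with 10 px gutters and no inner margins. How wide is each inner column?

101 px

Take off 128 px of margins, leaving 438 px.
438 − 3·22 = 372; ÷4 gives c = 93 px.
Span of 3: 3·93 + 2·22 = 279 + 44 = 323 px.
Subtracting 2 gutters of 10 leaves 303 for 3 columns, so d = 101 px.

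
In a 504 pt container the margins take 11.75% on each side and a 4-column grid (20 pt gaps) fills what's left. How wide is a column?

504 × (1 − 2·11.75%) = 504 × 76.5% = 385.56 pt for the columns.
4 columns + 3 gaps: 4c + 3·20 = 385.56.
4c = 385.56 − 60 = 325.56, so c = 81.39 pt.

81.39 pt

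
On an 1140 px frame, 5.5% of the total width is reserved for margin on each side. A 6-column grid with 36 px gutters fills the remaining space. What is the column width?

139.1 px

Each margin = 5.5% of 1140 = 62.7 px; content = 1140 − 2·62.7 = 1014.6 px.
Subtracting 5 gutters of 36 leaves 834.6 for 6 columns, so c = 139.1 px.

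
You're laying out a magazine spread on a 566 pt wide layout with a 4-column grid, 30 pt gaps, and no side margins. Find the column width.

4c + 3·30 = 566 → 4c = 476 → c = 119 pt.

119 pt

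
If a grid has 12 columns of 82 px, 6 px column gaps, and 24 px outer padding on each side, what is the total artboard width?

Total width: 2·24 + 12·82 + 11·6 = 1098 px.

1098 px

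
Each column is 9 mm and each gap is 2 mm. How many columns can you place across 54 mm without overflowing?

Each extra column adds 9 + 2 = 11 mm.
(54 + 2) / 11 = 5.09, so 5 columns fit.

5 columns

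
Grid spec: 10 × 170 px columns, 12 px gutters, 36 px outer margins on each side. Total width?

Layout = 2·36 + 10·170 + 9·12 = 72 + 1700 + 108 = 1880 px.

1880 px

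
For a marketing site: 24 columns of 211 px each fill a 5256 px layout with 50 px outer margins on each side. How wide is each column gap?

4 px

Content width = 5256 − 2·50 = 5156 px.
Columns use 5064 px, leaving 92 px across 23 column gaps = 4 px each.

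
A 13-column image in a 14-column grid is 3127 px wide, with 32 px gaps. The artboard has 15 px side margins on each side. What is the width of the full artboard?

13c + 12·32 = 3127 → 13c = 2743 → c = 211 px.
Artboard = 2·15 + 14·211 + 13·32 = 30 + 2954 + 416 = 3400 px.

3400 px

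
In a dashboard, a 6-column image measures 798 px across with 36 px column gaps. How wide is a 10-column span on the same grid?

6 columns + 5 column gaps: 6c + 5·36 = 798.
6c = 798 − 180 = 618, so c = 103 px.
10 columns plus 9 column gaps: 1030 + 324 = 1354 px.

1354 px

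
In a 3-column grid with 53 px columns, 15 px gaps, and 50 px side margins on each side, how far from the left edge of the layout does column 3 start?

186 px

Each column+gutter stride is 68 px; 2 of them past the 50 px margin is 50 + 136 = 186 px.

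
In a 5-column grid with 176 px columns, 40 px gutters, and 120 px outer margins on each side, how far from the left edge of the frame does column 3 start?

Column 3 starts at margin + 2·(column + gutter) = 120 + 2·216 = 552 px.

552 px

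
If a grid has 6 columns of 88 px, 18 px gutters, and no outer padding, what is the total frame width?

618 px

Summing: 528 + 90 = 618 px.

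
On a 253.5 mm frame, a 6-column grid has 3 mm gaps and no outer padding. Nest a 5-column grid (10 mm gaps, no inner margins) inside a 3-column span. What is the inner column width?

253.5 − 5·3 = 238.5; ÷6 gives c = 39.75 mm.
3-column span = 3·39.75 + 2·3 = 125.25 mm.
Subtracting 4 gaps of 10 leaves 85.25 for 5 columns, so d = 17.05 mm.

17.05 mm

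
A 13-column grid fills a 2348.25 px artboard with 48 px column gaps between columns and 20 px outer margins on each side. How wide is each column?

Subtract both margins: 2348.25 − 2·20 = 2308.25 px.
13c + 12·48 = 2308.25 → 13c = 1732.25 → c = 133.25 px.

133.25 px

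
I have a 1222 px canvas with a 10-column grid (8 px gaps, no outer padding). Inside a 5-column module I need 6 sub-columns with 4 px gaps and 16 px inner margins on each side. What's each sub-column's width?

92.5 px

10 columns + 9 gaps: 10c + 9·8 = 1222.
10c = 1222 − 72 = 1150, so c = 115 px.
Span of 5: 5·115 + 4·8 = 575 + 32 = 607 px.
Inner content = 607 − 2·16 = 575 px.
575 − 5·4 = 555; ÷6 gives d = 92.5 px.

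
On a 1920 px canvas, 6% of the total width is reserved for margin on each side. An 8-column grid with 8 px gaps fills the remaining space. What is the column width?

204.2 px

Each margin = 6% of 1920 = 115.2 px; content = 1920 − 2·115.2 = 1689.6 px.
8 columns + 7 gaps: 8c + 7·8 = 1689.6.
8c = 1689.6 − 56 = 1633.6, so c = 204.2 px.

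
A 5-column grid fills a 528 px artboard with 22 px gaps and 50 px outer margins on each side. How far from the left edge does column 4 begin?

Content = 528 − 2·50 = 428 px.
5c + 4·22 = 428 → 5c = 340 → c = 68 px.
Column 4 starts at margin + 3·(column + gutter) = 50 + 3·90 = 320 px.

320 px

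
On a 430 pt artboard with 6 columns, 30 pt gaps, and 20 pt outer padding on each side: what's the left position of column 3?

160 pt

Take off 40 pt of margins, leaving 390 pt.
6 columns + 5 gaps: 6c + 5·30 = 390.
6c = 390 − 150 = 240, so c = 40 pt.
Each column+gutter stride is 70 pt; 2 of them past the 20 pt margin is 20 + 140 = 160 pt.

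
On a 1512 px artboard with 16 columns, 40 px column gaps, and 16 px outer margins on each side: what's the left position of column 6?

Inside the margins: 1512 − 32 = 1480 px.
16c + 15·40 = 1480 → 16c = 880 → c = 55 px.
Each column+gutter stride is 95 px; 5 of them past the 16 px margin is 16 + 475 = 491 px.

491 px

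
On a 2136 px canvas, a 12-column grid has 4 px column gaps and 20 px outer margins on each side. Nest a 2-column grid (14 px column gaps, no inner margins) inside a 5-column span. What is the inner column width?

Outer content = 2136 − 2·20 = 2096 px.
12 columns + 11 column gaps: 12c + 11·4 = 2096.
12c = 2096 − 44 = 2052, so c = 171 px.
5-column span = 5·171 + 4·4 = 871 px.
2d + 1·14 = 871 → 2d = 857 → d = 428.5 px.

428.5 px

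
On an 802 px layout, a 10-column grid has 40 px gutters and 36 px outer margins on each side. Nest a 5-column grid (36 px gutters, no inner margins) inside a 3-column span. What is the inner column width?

9.4 px

Take off 72 px of margins, leaving 730 px.
730 − 9·40 = 370; ÷10 gives c = 37 px.
3 columns plus 2 gutters: 111 + 80 = 191 px.
191 − 4·36 = 47; ÷5 gives d = 9.4 px.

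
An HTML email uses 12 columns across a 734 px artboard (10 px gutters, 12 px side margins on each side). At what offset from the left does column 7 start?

372 px

Take off 24 px of margins, leaving 710 px.
12c + 11·10 = 710 → 12c = 600 → c = 50 px.
Before column 7: the margin + 6 columns + 6 gutters.
Offset = 12 + 6·(50 + 10) = 12 + 360 = 372 px.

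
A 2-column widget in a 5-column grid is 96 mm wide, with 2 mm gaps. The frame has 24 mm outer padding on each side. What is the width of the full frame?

2c + 1·2 = 96 → 2c = 94 → c = 47 mm.
Adding margins, columns and gutters: 48 + 235 + 8 = 291 mm.

291 mm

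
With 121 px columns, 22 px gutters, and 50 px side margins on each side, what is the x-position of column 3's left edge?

336 px

Column 3 starts at margin + 2·(column + gutter) = 50 + 2·143 = 336 px.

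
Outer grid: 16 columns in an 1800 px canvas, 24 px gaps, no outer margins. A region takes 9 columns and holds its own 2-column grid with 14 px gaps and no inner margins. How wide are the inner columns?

494 px

16 columns + 15 gaps: 16c + 15·24 = 1800.
16c = 1800 − 360 = 1440, so c = 90 px.
9 columns plus 8 gaps: 810 + 192 = 1002 px.
Subtracting 1 gap of 14 leaves 988 for 2 columns, so d = 494 px.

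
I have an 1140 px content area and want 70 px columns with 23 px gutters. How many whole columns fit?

12 columns: 12·70 + 11·23 = 1093 px ≤ 1140.
13 columns: 1186 px > 1140. So 12.

12 columns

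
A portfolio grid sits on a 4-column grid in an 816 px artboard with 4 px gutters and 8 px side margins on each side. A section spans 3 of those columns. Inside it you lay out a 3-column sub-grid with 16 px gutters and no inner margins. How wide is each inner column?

Take off 16 px of margins, leaving 800 px.
Subtracting 3 gutters of 4 leaves 788 for 4 columns, so c = 197 px.
3 columns plus 2 gutters: 591 + 8 = 599 px.
Subtracting 2 gutters of 16 leaves 567 for 3 columns, so d = 189 px.

189 px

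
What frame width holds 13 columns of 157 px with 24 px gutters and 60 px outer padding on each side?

Adding margins, columns and gutters: 120 + 2041 + 288 = 2449 px.

2449 px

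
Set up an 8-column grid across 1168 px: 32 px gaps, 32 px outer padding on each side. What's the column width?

110 px

Content width = 1168 − 2·32 = 1104 px.
Subtracting 7 gaps of 32 leaves 880 for 8 columns, so c = 110 px.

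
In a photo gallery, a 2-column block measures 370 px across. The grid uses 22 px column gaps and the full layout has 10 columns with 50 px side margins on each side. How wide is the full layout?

2c + 1·22 = 370 → 2c = 348 → c = 174 px.
Total width: 2·50 + 10·174 + 9·22 = 2038 px.

2038 px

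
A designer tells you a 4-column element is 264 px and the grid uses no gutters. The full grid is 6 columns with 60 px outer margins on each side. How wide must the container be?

516 px

With no gutters, each column is 264/4 = 66 px.
Summing: 120 + 396 = 516 px.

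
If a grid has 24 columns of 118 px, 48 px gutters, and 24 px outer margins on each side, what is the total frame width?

3984 px

Frame = 2·24 + 24·118 + 23·48 = 48 + 2832 + 1104 = 3984 px.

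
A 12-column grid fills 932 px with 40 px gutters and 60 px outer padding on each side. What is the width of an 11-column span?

Inside the margins: 932 − 120 = 812 px.
12 columns + 11 gutters: 12c + 11·40 = 812.
12c = 812 − 440 = 372, so c = 31 px.
Span of 11: 11·31 + 10·40 = 341 + 400 = 741 px.

741 px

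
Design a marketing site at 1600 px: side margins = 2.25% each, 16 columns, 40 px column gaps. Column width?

58 px

Margins: 2.25% × 1600 = 36 px each, so content = 1600 − 72 = 1528 px.
16c + 15·40 = 1528 → 16c = 928 → c = 58 px.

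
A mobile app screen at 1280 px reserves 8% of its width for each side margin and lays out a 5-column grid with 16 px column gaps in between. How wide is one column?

Each margin = 8% of 1280 = 102.4 px; content = 1280 − 2·102.4 = 1075.2 px.
5c + 4·16 = 1075.2 → 5c = 1011.2 → c = 202.24 px.

202.24 px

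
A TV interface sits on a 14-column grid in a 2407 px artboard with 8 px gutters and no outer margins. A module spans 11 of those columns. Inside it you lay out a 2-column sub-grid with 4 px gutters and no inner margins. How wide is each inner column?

Subtracting 13 gutters of 8 leaves 2303 for 14 columns, so c = 164.5 px.
11 columns plus 10 gutters: 1809.5 + 80 = 1889.5 px.
2d + 1·4 = 1889.5 → 2d = 1885.5 → d = 942.75 px.

942.75 px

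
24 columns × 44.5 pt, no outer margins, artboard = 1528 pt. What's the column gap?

24 columns take 24·44.5 = 1068 pt; remaining 460 splits into 23 column gaps.
g = 460 / 23 = 20 pt.

20 pt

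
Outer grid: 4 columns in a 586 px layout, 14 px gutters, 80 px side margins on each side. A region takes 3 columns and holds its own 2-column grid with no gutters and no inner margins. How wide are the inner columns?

158 px

Outer content = 586 − 2·80 = 426 px.
4c + 3·14 = 426 → 4c = 384 → c = 96 px.
3 columns plus 2 gutters: 288 + 28 = 316 px.
With no gutters, each column is 316/2 = 158 px.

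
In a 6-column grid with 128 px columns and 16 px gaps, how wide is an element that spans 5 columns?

704 px

5-column span = 5·128 + 4·16 = 704 px.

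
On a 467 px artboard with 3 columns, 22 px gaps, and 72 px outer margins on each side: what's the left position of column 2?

Content = 467 − 2·72 = 323 px.
323 − 2·22 = 279; ÷3 gives c = 93 px.
Before column 2: the margin + 1 column + 1 gap.
Offset = 72 + 1·(93 + 22) = 72 + 115 = 187 px.

187 px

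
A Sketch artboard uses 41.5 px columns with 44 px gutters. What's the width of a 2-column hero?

2-column span = 2·41.5 + 1·44 = 127 px.

127 px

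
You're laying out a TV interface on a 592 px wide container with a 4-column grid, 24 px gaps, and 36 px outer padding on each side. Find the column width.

112 px

Subtract both margins: 592 − 2·36 = 520 px.
520 − 3·24 = 448; ÷4 gives c = 112 px.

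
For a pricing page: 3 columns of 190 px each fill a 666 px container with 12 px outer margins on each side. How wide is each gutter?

36 px

Content width = 666 − 2·12 = 642 px.
3 columns take 3·190 = 570 px; remaining 72 splits into 2 gutters.
g = 72 / 2 = 36 px.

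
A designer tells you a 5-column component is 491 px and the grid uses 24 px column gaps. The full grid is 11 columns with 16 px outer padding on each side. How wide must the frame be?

1141 px

5 columns + 4 column gaps: 5c + 4·24 = 491.
5c = 491 − 96 = 395, so c = 79 px.
Total width: 2·16 + 11·79 + 10·24 = 1141 px.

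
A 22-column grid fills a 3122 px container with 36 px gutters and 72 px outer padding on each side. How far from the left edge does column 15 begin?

Take off 144 px of margins, leaving 2978 px.
22 columns + 21 gutters: 22c + 21·36 = 2978.
22c = 2978 − 756 = 2222, so c = 101 px.
Column 15 starts at margin + 14·(column + gutter) = 72 + 14·137 = 1990 px.

1990 px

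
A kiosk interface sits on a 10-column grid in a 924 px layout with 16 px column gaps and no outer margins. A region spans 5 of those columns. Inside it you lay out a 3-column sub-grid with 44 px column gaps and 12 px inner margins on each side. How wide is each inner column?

114 px

924 − 9·16 = 780; ÷10 gives c = 78 px.
5-column span = 5·78 + 4·16 = 454 px.
Inner content = 454 − 2·12 = 430 px.
430 − 2·44 = 342; ÷3 gives d = 114 px.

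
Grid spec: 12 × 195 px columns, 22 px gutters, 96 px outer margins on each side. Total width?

2774 px

Frame = 2·96 + 12·195 + 11·22 = 192 + 2340 + 242 = 2774 px.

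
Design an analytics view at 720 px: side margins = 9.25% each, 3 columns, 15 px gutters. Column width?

185.6 px

720 × (1 − 2·9.25%) = 720 × 81.5% = 586.8 px for the columns.
Subtracting 2 gutters of 15 leaves 556.8 for 3 columns, so c = 185.6 px.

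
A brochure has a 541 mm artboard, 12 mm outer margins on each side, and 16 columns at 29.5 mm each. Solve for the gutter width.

3 mm

Inside the margins: 541 − 24 = 517 mm.
Columns use 472 mm, leaving 45 mm across 15 gutters = 3 mm each.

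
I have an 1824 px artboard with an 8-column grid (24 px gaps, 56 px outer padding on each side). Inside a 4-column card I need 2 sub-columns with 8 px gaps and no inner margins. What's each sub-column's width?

Subtract both margins: 1824 − 2·56 = 1712 px.
1712 − 7·24 = 1544; ÷8 gives c = 193 px.
4-column span = 4·193 + 3·24 = 844 px.
844 − 1·8 = 836; ÷2 gives d = 418 px.

418 px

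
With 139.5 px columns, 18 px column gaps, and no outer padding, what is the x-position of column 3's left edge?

315 px

Each column+gutter stride is 157.5 px; with no margin, 2 of them is 315 px.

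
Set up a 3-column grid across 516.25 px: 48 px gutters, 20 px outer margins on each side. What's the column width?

Take off 40 px of margins, leaving 476.25 px.
476.25 − 2·48 = 380.25; ÷3 gives c = 126.75 px.

126.75 px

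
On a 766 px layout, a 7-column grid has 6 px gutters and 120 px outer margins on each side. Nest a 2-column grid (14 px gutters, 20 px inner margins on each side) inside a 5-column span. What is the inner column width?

Subtract both margins: 766 − 2·120 = 526 px.
7 columns + 6 gutters: 7c + 6·6 = 526.
7c = 526 − 36 = 490, so c = 70 px.
5-column span = 5·70 + 4·6 = 374 px.
Inner content = 374 − 2·20 = 334 px.
2d + 1·14 = 334 → 2d = 320 → d = 160 px.

160 px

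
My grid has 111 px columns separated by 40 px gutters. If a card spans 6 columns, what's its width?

866 px

Span of 6: 6·111 + 5·40 = 666 + 200 = 866 px.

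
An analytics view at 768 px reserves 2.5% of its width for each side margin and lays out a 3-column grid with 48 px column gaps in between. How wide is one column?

Each margin = 2.5% of 768 = 19.2 px; content = 768 − 2·19.2 = 729.6 px.
3c + 2·48 = 729.6 → 3c = 633.6 → c = 211.2 px.

211.2 px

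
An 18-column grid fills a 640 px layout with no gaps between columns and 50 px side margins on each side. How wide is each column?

Inside the margins: 640 − 100 = 540 px.
540 / 18 = 30 px per column.

30 px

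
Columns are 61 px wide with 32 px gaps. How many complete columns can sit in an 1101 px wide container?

Each extra column adds 61 + 32 = 93 px.
(1101 + 32) / 93 = 12.18, so 12 columns fit.

12 columns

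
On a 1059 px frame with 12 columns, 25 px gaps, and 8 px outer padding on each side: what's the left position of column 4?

275 px

Subtract both margins: 1059 − 2·8 = 1043 px.
12 columns + 11 gaps: 12c + 11·25 = 1043.
12c = 1043 − 275 = 768, so c = 64 px.
Column 4 starts at margin + 3·(column + gutter) = 8 + 3·89 = 275 px.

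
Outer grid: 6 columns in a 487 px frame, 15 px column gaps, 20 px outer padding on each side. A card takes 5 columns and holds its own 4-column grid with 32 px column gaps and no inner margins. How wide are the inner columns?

Inside the margins: 487 − 40 = 447 px.
447 − 5·15 = 372; ÷6 gives c = 62 px.
5-column span = 5·62 + 4·15 = 370 px.
4 columns + 3 column gaps: 4d + 3·32 = 370.
4d = 370 − 96 = 274, so d = 68.5 px.

68.5 px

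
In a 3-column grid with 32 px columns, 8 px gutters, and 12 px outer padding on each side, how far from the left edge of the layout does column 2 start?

52 px

Column 2 starts at margin + 1·(column + gutter) = 12 + 1·40 = 52 px.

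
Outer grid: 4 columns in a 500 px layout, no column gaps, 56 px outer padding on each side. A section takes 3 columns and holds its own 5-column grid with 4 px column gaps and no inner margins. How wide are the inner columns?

Take off 112 px of margins, leaving 388 px.
4c = 388 → c = 97 px.
3-column span = 3·97 = 291 px.
291 − 4·4 = 275; ÷5 gives d = 55 px.

55 px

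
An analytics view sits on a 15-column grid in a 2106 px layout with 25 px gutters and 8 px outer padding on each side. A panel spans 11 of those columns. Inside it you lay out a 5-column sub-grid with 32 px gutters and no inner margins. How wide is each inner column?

279.6 px

Inside the margins: 2106 − 16 = 2090 px.
15c + 14·25 = 2090 → 15c = 1740 → c = 116 px.
11-column span = 11·116 + 10·25 = 1526 px.
5d + 4·32 = 1526 → 5d = 1398 → d = 279.6 px.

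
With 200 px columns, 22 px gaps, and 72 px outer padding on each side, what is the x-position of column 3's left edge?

Each column+gutter stride is 222 px; 2 of them past the 72 px margin is 72 + 444 = 516 px.

516 px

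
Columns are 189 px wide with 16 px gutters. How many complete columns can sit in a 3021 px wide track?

14 columns

k columns need k·189 + (k−1)·16 = k·205 − 16.
k·205 − 16 ≤ 3021 → k ≤ 3037 / 205 ≈ 14.81, so k = 14.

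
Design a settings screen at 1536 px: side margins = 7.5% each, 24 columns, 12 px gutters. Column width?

Each margin = 7.5% of 1536 = 115.2 px; content = 1536 − 2·115.2 = 1305.6 px.
24c + 23·12 = 1305.6 → 24c = 1029.6 → c = 42.9 px.

42.9 px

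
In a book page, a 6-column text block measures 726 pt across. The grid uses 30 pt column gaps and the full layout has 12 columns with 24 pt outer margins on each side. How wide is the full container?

6 columns + 5 column gaps: 6c + 5·30 = 726.
6c = 726 − 150 = 576, so c = 96 pt.
Container = 2·24 + 12·96 + 11·30 = 48 + 1152 + 330 = 1530 pt.

1530 pt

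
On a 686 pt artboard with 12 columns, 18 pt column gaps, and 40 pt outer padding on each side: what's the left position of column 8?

Subtract both margins: 686 − 2·40 = 606 pt.
12 columns + 11 column gaps: 12c + 11·18 = 606.
12c = 606 − 198 = 408, so c = 34 pt.
Column 8 starts at margin + 7·(column + gutter) = 40 + 7·52 = 404 pt.

404 pt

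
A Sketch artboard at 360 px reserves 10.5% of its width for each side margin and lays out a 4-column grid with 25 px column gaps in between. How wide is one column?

360 × (1 − 2·10.5%) = 360 × 79% = 284.4 px for the columns.
4 columns + 3 column gaps: 4c + 3·25 = 284.4.
4c = 284.4 − 75 = 209.4, so c = 52.35 px.

52.35 px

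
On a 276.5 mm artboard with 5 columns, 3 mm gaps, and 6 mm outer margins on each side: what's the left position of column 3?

113 mm

Content = 276.5 − 2·6 = 264.5 mm.
5 columns + 4 gaps: 5c + 4·3 = 264.5.
5c = 264.5 − 12 = 252.5, so c = 50.5 mm.
Each column+gutter stride is 53.5 mm; 2 of them past the 6 mm margin is 6 + 107 = 113 mm.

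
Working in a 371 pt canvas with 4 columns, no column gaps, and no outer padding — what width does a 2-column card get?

With no column gaps, each column is 371/4 = 92.75 pt.
With no column gaps, 2 columns span 2·92.75 = 185.5 pt.

185.5 pt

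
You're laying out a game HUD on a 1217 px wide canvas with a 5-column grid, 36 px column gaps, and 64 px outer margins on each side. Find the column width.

Content width = 1217 − 2·64 = 1089 px.
Subtracting 4 column gaps of 36 leaves 945 for 5 columns, so c = 189 px.

189 px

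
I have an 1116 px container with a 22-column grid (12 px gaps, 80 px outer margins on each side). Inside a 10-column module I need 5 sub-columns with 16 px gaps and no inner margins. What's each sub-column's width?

Subtract both margins: 1116 − 2·80 = 956 px.
22c + 21·12 = 956 → 22c = 704 → c = 32 px.
Span of 10: 10·32 + 9·12 = 320 + 108 = 428 px.
5 columns + 4 gaps: 5d + 4·16 = 428.
5d = 428 − 64 = 364, so d = 72.8 px.

72.8 px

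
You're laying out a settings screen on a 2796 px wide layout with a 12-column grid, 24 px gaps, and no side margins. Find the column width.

211 px

12c + 11·24 = 2796 → 12c = 2532 → c = 211 px.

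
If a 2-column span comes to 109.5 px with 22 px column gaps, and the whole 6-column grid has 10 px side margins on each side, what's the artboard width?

392.5 px

2 columns + 1 column gap: 2c + 1·22 = 109.5.
2c = 109.5 − 22 = 87.5, so c = 43.75 px.
Adding margins, columns and gutters: 20 + 262.5 + 110 = 392.5 px.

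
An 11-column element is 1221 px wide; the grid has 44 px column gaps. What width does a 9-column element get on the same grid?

991 px

11 columns + 10 column gaps: 11c + 10·44 = 1221.
11c = 1221 − 440 = 781, so c = 71 px.
Span of 9: 9·71 + 8·44 = 639 + 352 = 991 px.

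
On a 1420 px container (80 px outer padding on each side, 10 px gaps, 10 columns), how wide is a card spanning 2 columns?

244 px

Take off 160 px of margins, leaving 1260 px.
1260 − 9·10 = 1170; ÷10 gives c = 117 px.
Span of 2: 2·117 + 1·10 = 234 + 10 = 244 px.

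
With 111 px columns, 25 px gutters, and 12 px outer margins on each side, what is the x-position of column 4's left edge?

420 px

Column 4 starts at margin + 3·(column + gutter) = 12 + 3·136 = 420 px.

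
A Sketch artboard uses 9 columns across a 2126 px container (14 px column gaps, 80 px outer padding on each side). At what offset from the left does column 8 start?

1620 px

Content = 2126 − 2·80 = 1966 px.
1966 − 8·14 = 1854; ÷9 gives c = 206 px.
Each column+gutter stride is 220 px; 7 of them past the 80 px margin is 80 + 1540 = 1620 px.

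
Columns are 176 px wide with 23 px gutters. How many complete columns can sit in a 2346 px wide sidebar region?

11 columns

Each extra column adds 176 + 23 = 199 px.
(2346 + 23) / 199 = 11.90, so 11 columns fit.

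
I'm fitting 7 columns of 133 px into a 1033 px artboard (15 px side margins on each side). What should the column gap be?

12 px

Inside the margins: 1033 − 30 = 1003 px.
7·133 + 6g = 1003 → 6g = 72 → g = 12 px.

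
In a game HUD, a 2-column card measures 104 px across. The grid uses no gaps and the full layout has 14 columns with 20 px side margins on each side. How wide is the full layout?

768 px

2c = 104 → c = 52 px.
Summing: 40 + 728 = 768 px.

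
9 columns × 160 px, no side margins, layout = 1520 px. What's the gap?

9 columns take 9·160 = 1440 px; remaining 80 splits into 8 gaps.
g = 80 / 8 = 10 px.

10 px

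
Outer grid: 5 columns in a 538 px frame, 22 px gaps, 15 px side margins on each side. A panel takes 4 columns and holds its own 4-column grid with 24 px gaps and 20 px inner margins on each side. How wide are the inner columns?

Outer content = 538 − 2·15 = 508 px.
5c + 4·22 = 508 → 5c = 420 → c = 84 px.
4-column span = 4·84 + 3·22 = 402 px.
Inner content = 402 − 2·20 = 362 px.
4 columns + 3 gaps: 4d + 3·24 = 362.
4d = 362 − 72 = 290, so d = 72.5 px.

72.5 px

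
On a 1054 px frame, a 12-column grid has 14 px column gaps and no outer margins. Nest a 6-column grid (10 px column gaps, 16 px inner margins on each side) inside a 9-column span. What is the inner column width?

12 columns + 11 column gaps: 12c + 11·14 = 1054.
12c = 1054 − 154 = 900, so c = 75 px.
Span of 9: 9·75 + 8·14 = 675 + 112 = 787 px.
Inner content = 787 − 2·16 = 755 px.
755 − 5·10 = 705; ÷6 gives d = 117.5 px.

117.5 px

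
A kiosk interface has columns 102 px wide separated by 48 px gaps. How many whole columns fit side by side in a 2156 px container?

Each extra column adds 102 + 48 = 150 px.
(2156 + 48) / 150 = 14.69, so 14 columns fit.

14 columns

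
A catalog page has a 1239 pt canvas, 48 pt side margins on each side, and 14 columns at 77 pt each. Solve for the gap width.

5 pt

Subtract both margins: 1239 − 2·48 = 1143 pt.
Columns use 1078 pt, leaving 65 pt across 13 gaps = 5 pt each.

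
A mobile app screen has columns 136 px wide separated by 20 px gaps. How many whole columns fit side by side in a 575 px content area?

3 columns

3 columns: 3·136 + 2·20 = 448 px ≤ 575.
4 columns: 604 px > 575. So 3.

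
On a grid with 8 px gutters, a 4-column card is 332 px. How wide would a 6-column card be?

4c + 3·8 = 332 → 4c = 308 → c = 77 px.
Span of 6: 6·77 + 5·8 = 462 + 40 = 502 px.

502 px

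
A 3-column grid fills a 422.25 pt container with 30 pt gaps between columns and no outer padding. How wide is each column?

120.75 pt

3c + 2·30 = 422.25 → 3c = 362.25 → c = 120.75 pt.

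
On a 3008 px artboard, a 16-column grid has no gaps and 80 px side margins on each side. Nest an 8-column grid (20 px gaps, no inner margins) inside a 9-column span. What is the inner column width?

182.75 px

Outer content = 3008 − 2·80 = 2848 px.
With no gaps, each column is 2848/16 = 178 px.
9-column span = 9·178 = 1602 px.
8 columns + 7 gaps: 8d + 7·20 = 1602.
8d = 1602 − 140 = 1462, so d = 182.75 px.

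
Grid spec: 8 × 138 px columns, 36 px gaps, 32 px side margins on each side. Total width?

1420 px

Total width: 2·32 + 8·138 + 7·36 = 1420 px.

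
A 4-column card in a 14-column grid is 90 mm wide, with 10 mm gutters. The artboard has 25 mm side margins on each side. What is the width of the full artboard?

390 mm

Subtracting 3 gutters of 10 leaves 60 for 4 columns, so c = 15 mm.
Artboard = 2·25 + 14·15 + 13·10 = 50 + 210 + 130 = 390 mm.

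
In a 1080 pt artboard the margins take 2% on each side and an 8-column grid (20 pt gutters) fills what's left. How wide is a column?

Each margin = 2% of 1080 = 21.6 pt; content = 1080 − 2·21.6 = 1036.8 pt.
1036.8 − 7·20 = 896.8; ÷8 gives c = 112.1 pt.

112.1 pt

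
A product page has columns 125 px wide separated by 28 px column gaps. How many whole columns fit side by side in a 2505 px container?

k columns need k·125 + (k−1)·28 = k·153 − 28.
k·153 − 28 ≤ 2505 → k ≤ 2533 / 153 ≈ 16.56, so k = 16.

16 columns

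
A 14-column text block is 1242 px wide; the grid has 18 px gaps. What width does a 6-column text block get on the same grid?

Subtracting 13 gaps of 18 leaves 1008 for 14 columns, so c = 72 px.
6-column span = 6·72 + 5·18 = 522 px.

522 px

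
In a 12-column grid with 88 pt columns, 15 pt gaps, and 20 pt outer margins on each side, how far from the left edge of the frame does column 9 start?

844 pt

Column 9 starts at margin + 8·(column + gutter) = 20 + 8·103 = 844 pt.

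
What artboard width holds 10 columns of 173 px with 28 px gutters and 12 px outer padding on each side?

Adding margins, columns and gutters: 24 + 1730 + 252 = 2006 px.

2006 px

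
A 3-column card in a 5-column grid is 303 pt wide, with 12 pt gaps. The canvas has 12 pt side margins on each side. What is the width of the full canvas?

3 columns + 2 gaps: 3c + 2·12 = 303.
3c = 303 − 24 = 279, so c = 93 pt.
Total width: 2·12 + 5·93 + 4·12 = 537 pt.

537 pt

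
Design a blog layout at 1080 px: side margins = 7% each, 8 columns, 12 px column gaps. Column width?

105.6 px

Each margin = 7% of 1080 = 75.6 px; content = 1080 − 2·75.6 = 928.8 px.
8 columns + 7 column gaps: 8c + 7·12 = 928.8.
8c = 928.8 − 84 = 844.8, so c = 105.6 px.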